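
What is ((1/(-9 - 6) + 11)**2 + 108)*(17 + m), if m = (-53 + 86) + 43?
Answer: 1587076/75 ≈ 21161.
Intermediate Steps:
m = 76 (m = 33 + 43 = 76)
((1/(-9 - 6) + 11)**2 + 108)*(17 + m) = ((1/(-9 - 6) + 11)**2 + 108)*(17 + 76) = ((1/(-15) + 11)**2 + 108)*93 = ((-1/15 + 11)**2 + 108)*93 = ((164/15)**2 + 108)*93 = (26896/225 + 108)*93 = (51196/225)*93 = 1587076/75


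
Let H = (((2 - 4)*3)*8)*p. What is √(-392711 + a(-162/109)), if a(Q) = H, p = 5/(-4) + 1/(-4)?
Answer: I*√392639 ≈ 626.61*I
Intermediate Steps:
p = -3/2 (p = 5*(-¼) + 1*(-¼) = -5/4 - ¼ = -3/2 ≈ -1.5000)
H = 72 (H = (((2 - 4)*3)*8)*(-3/2) = (-2*3*8)*(-3/2) = -6*8*(-3/2) = -48*(-3/2) = 72)
a(Q) = 72
√(-392711 + a(-162/109)) = √(-392711 + 72) = √(-392639) = I*√392639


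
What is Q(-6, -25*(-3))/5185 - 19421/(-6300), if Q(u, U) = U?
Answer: 20234077/6533100 ≈ 3.0972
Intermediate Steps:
Q(-6, -25*(-3))/5185 - 19421/(-6300) = -25*(-3)/5185 - 19421/(-6300) = 75*(1/5185) - 19421*(-1/6300) = 15/1037 + 19421/6300 = 20234077/6533100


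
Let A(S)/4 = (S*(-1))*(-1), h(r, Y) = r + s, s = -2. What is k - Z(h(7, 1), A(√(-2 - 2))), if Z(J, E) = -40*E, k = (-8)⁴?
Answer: 4096 + 320*I ≈ 4096.0 + 320.0*I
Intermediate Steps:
h(r, Y) = -2 + r (h(r, Y) = r - 2 = -2 + r)
k = 4096
A(S) = 4*S (A(S) = 4*((S*(-1))*(-1)) = 4*(-S*(-1)) = 4*S)
k - Z(h(7, 1), A(√(-2 - 2))) = 4096 - (-40)*4*√(-2 - 2) = 4096 - (-40)*4*√(-4) = 4096 - (-40)*4*(2*I) = 4096 - (-40)*8*I = 4096 - (-320)*I = 4096 + 320*I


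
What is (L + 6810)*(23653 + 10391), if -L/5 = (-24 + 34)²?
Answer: 214817640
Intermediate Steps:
L = -500 (L = -5*(-24 + 34)² = -5*10² = -5*100 = -500)
(L + 6810)*(23653 + 10391) = (-500 + 6810)*(23653 + 10391) = 6310*34044 = 214817640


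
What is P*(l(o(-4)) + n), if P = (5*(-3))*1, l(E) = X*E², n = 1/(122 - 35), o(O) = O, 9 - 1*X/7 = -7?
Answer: -779525/29 ≈ -26880.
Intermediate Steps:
X = 112 (X = 63 - 7*(-7) = 63 + 49 = 112)
n = 1/87 ≈ 0.011494
l(E) = 112*E²
P = -15 (P = -15*1 = -15)
P*(l(o(-4)) + n) = -15*(112*(-4)² + 1/87) = -15*(112*16 + 1/87) = -15*(1792 + 1/87) = -15*155905/87 = -779525/29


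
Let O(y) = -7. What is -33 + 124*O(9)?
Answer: -901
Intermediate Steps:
-33 + 124*O(9) = -33 + 124*(-7) = -33 - 868 = -901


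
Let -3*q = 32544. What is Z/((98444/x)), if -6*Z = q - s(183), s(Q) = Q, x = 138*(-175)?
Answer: -44399775/98444 ≈ -451.02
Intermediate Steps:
x = -24150
q = -10848 (q = -⅓*32544 = -10848)
Z = 3677/2 (Z = -(-10848 - 1*183)/6 = -(-10848 - 183)/6 = -⅙*(-11031) = 3677/2 ≈ 1838.5)
Z/((98444/x)) = 3677/(2*((98444/(-24150)))) = 3677/(2*((98444*(-1/24150)))) = 3677/(2*(-49222/12075)) = (3677/2)*(-12075/49222) = -44399775/98444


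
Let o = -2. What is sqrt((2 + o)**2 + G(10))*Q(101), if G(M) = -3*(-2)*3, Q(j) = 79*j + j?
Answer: 24240*sqrt(2) ≈ 34281.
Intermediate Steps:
Q(j) = 80*j
G(M) = 18 (G(M) = 6*3 = 18)
sqrt((2 + o)**2 + G(10))*Q(101) = sqrt((2 - 2)**2 + 18)*(80*101) = sqrt(0**2 + 18)*8080 = sqrt(0 + 18)*8080 = sqrt(18)*8080 = (3*sqrt(2))*8080 = 24240*sqrt(2)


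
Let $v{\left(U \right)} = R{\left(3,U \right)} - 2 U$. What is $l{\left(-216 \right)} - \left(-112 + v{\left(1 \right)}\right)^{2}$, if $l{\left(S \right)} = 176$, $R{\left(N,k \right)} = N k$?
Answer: $-12145$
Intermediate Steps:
$v{\left(U \right)} = U$ ($v{\left(U \right)} = 3 U - 2 U = U$)
$l{\left(-216 \right)} - \left(-112 + v{\left(1 \right)}\right)^{2} = 176 - \left(-112 + 1\right)^{2} = 176 - \left(-111\right)^{2} = 176 - 12321 = -12145$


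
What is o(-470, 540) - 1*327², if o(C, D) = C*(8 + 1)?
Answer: -111159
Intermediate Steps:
o(C, D) = 9*C (o(C, D) = C*9 = 9*C)
o(-470, 540) - 1*327² = 9*(-470) - 1*327² = -4230 - 1*106929 = -4230 - 106929 = -111159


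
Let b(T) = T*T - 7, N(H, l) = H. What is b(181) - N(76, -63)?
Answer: 32678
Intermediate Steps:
b(T) = -7 + T**2 (b(T) = T**2 - 7 = -7 + T**2)
b(181) - N(76, -63) = (-7 + 181**2) - 1*76 = (-7 + 32761) - 76 = 32754 - 76 = 32678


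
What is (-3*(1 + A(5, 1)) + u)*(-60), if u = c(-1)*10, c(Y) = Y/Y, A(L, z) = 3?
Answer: 120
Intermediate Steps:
c(Y) = 1
u = 10 (u = 1*10 = 10)
(-3*(1 + A(5, 1)) + u)*(-60) = (-3*(1 + 3) + 10)*(-60) = (-3*4 + 10)*(-60) = (-12 + 10)*(-60) = -2*(-60) = 120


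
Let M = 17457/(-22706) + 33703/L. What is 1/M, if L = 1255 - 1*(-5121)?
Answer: 72386728/326977243 ≈ 0.22138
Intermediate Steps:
L = 6376 (L = 1255 + 5121 = 6376)
M = 326977243/72386728 (M = 17457/(-22706) + 33703/6376 = 17457*(-1/22706) + 33703*(1/6376) = -17457/22706 + 33703/6376 = 326977243/72386728 ≈ 4.5171)
1/M = 1/(326977243/72386728) = 72386728/326977243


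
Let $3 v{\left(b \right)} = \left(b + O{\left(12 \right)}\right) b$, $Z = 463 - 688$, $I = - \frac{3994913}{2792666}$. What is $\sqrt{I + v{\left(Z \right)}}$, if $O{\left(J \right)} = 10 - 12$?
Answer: $\frac{\sqrt{138154563699722}}{90086} \approx 130.47$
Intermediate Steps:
$O{\left(J \right)} = -2$
$I = - \frac{3994913}{2792666}$ ($I = \left(-3994913\right) \frac{1}{2792666} = - \frac{3994913}{2792666} \approx -1.4305$)
$Z = -225$ ($Z = 463 - 688 = -225$)
$v{\left(b \right)} = \frac{b \left(-2 + b\right)}{3}$ ($v{\left(b \right)} = \frac{\left(b - 2\right) b}{3} = \frac{\left(-2 + b\right) b}{3} = \frac{b \left(-2 + b\right)}{3}$)
$\sqrt{I + v{\left(Z \right)}} = \sqrt{- \frac{3994913}{2792666} + \frac{1}{3} \left(-225\right) \left(-2 - 225\right)} = \sqrt{- \frac{3994913}{2792666} + \frac{1}{3} \left(-225\right) \left(-227\right)} = \sqrt{- \frac{3994913}{2792666} + 17025} = \sqrt{\frac{47541143737}{2792666}} = \frac{\sqrt{138154563699722}}{90086}$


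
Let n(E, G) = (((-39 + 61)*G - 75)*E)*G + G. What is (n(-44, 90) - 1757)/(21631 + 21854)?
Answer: -7545467/43485 ≈ -173.52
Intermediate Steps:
n(E, G) = G + E*G*(-75 + 22*G) (n(E, G) = ((22*G - 75)*E)*G + G = ((-75 + 22*G)*E)*G + G = (E*(-75 + 22*G))*G + G = E*G*(-75 + 22*G) + G = G + E*G*(-75 + 22*G))
(n(-44, 90) - 1757)/(21631 + 21854) = (90*(1 - 75*(-44) + 22*(-44)*90) - 1757)/(21631 + 21854) = (90*(1 + 3300 - 87120) - 1757)/43485 = (90*(-83819) - 1757)*(1/43485) = (-7543710 - 1757)*(1/43485) = -7545467*1/43485 = -7545467/43485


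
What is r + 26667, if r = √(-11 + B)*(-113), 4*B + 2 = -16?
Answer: 26667 - 113*I*√62/2 ≈ 26667.0 - 444.88*I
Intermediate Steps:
B = -9/2 (B = -½ + (¼)*(-16) = -½ - 4 = -9/2 ≈ -4.5000)
r = -113*I*√62/2 (r = √(-11 - 9/2)*(-113) = √(-31/2)*(-113) = (I*√62/2)*(-113) = -113*I*√62/2 ≈ -444.88*I)
r + 26667 = -113*I*√62/2 + 26667 = 26667 - 113*I*√62/2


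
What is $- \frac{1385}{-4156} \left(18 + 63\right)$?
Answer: $\frac{112185}{4156} \approx 26.993$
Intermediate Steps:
$- \frac{1385}{-4156} \left(18 + 63\right) = \left(-1385\right) \left(- \frac{1}{4156}\right) 81 = \frac{1385}{4156} \cdot 81 = \frac{112185}{4156}$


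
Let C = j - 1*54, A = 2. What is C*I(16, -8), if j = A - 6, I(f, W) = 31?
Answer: -1798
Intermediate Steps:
j = -4 (j = 2 - 6 = -4)
C = -58 (C = -4 - 1*54 = -4 - 54 = -58)
C*I(16, -8) = -58*31 = -1798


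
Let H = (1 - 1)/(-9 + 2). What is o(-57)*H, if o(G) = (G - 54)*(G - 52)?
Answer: 0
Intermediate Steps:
H = 0 (H = 0/(-7) = 0*(-1/7) = 0)
o(G) = (-54 + G)*(-52 + G)
o(-57)*H = (2808 + (-57)**2 - 106*(-57))*0 = (2808 + 3249 + 6042)*0 = 12099*0 = 0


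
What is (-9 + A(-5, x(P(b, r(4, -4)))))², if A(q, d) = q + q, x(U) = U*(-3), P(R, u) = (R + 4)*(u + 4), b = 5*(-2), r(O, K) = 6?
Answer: 361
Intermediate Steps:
b = -10
P(R, u) = (4 + R)*(4 + u)
x(U) = -3*U
A(q, d) = 2*q
(-9 + A(-5, x(P(b, r(4, -4)))))² = (-9 + 2*(-5))² = (-9 - 10)² = (-19)² = 361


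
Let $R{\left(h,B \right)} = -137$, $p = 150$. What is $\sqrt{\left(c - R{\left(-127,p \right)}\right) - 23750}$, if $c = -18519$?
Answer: $2 i \sqrt{10533} \approx 205.26 i$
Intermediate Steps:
$\sqrt{\left(c - R{\left(-127,p \right)}\right) - 23750} = \sqrt{\left(-18519 - -137\right) - 23750} = \sqrt{\left(-18519 + 137\right) - 23750} = \sqrt{-18382 - 23750} = \sqrt{-42132} = 2 i \sqrt{10533}$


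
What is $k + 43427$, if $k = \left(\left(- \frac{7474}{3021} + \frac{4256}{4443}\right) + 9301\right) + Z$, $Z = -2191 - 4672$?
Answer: $\frac{205197859163}{4474101} \approx 45864.0$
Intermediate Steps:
$Z = -6863$
$k = \frac{10901075036}{4474101}$ ($k = \left(\left(- \frac{7474}{3021} + \frac{4256}{4443}\right) + 9301\right) - 6863 = \left(- \frac{6783202}{4474101} + 9301\right) - 6863 = \frac{41606830199}{4474101} - 6863 = \frac{10901075036}{4474101} \approx 2436.5$)
$k + 43427 = \frac{10901075036}{4474101} + 43427 = \frac{205197859163}{4474101}$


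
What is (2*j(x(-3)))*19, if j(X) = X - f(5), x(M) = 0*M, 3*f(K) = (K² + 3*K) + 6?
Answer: -1748/3 ≈ -582.67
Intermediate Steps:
f(K) = 2 + K + K²/3 (f(K) = ((K² + 3*K) + 6)/3 = (6 + K² + 3*K)/3 = 2 + K + K²/3)
x(M) = 0
j(X) = -46/3 + X (j(X) = X - (2 + 5 + (⅓)*5²) = X - (2 + 5 + (⅓)*25) = X - (2 + 5 + 25/3) = X - 1*46/3 = X - 46/3 = -46/3 + X)
(2*j(x(-3)))*19 = (2*(-46/3 + 0))*19 = (2*(-46/3))*19 = -92/3*19 = -1748/3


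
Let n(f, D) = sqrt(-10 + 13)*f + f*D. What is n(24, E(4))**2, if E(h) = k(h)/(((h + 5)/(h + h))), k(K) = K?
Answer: 81088/9 + 4096*sqrt(3) ≈ 16104.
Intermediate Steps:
E(h) = 2*h**2/(5 + h) (E(h) = h/(((h + 5)/(h + h))) = h/(((5 + h)/((2*h)))) = h/(((5 + h)*(1/(2*h)))) = h/(((5 + h)/(2*h))) = h*(2*h/(5 + h)) = 2*h**2/(5 + h))
n(f, D) = D*f + f*sqrt(3) (n(f, D) = sqrt(3)*f + D*f = f*sqrt(3) + D*f = D*f + f*sqrt(3))
n(24, E(4))**2 = (24*(2*4**2/(5 + 4) + sqrt(3)))**2 = (24*(2*16/9 + sqrt(3)))**2 = (24*(2*16*(1/9) + sqrt(3)))**2 = (24*(32/9 + sqrt(3)))**2 = (256/3 + 24*sqrt(3))**2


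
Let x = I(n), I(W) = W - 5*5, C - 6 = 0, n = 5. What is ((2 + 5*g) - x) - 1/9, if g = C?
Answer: 467/9 ≈ 51.889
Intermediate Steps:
C = 6 (C = 6 + 0 = 6)
I(W) = -25 + W (I(W) = W - 25 = -25 + W)
g = 6
x = -20 (x = -25 + 5 = -20)
((2 + 5*g) - x) - 1/9 = ((2 + 5*6) - 1*(-20)) - 1/9 = ((2 + 30) + 20) - 1*⅑ = (32 + 20) - ⅑ = 52 - ⅑ = 467/9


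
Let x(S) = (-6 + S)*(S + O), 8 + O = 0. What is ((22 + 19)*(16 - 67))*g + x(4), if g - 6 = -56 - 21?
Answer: 148469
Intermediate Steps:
g = -71 (g = 6 + (-56 - 21) = 6 - 77 = -71)
O = -8 (O = -8 + 0 = -8)
x(S) = (-8 + S)*(-6 + S) (x(S) = (-6 + S)*(S - 8) = (-6 + S)*(-8 + S) = (-8 + S)*(-6 + S))
((22 + 19)*(16 - 67))*g + x(4) = ((22 + 19)*(16 - 67))*(-71) + (48 + 4**2 - 14*4) = (41*(-51))*(-71) + (48 + 16 - 56) = -2091*(-71) + 8 = 148461 + 8 = 148469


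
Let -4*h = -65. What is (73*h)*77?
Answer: 365365/4 ≈ 91341.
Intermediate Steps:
h = 65/4 (h = -¼*(-65) = 65/4 ≈ 16.250)
(73*h)*77 = (73*(65/4))*77 = (4745/4)*77 = 365365/4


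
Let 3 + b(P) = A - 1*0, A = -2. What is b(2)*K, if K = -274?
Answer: 1370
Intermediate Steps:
b(P) = -5 (b(P) = -3 + (-2 - 1*0) = -3 + (-2 + 0) = -3 - 2 = -5)
b(2)*K = -5*(-274) = 1370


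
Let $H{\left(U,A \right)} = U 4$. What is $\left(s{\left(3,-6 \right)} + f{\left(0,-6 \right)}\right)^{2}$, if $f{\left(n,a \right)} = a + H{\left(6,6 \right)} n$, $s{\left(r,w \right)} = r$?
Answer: $9$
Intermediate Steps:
$H{\left(U,A \right)} = 4 U$
$f{\left(n,a \right)} = a + 24 n$ ($f{\left(n,a \right)} = a + 4 \cdot 6 n = a + 24 n$)
$\left(s{\left(3,-6 \right)} + f{\left(0,-6 \right)}\right)^{2} = \left(3 + \left(-6 + 24 \cdot 0\right)\right)^{2} = \left(3 + \left(-6 + 0\right)\right)^{2} = \left(3 - 6\right)^{2} = \left(-3\right)^{2} = 9$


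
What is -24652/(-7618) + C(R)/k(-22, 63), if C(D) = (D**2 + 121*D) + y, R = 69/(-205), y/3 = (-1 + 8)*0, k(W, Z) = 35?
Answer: 11628864994/5602562875 ≈ 2.0756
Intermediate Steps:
y = 0 (y = 3*((-1 + 8)*0) = 3*(7*0) = 3*0 = 0)
R = -69/205 (R = 69*(-1/205) = -69/205 ≈ -0.33659)
C(D) = D**2 + 121*D (C(D) = (D**2 + 121*D) + 0 = D**2 + 121*D)
-24652/(-7618) + C(R)/k(-22, 63) = -24652/(-7618) - 69*(121 - 69/205)/205/35 = -24652*(-1/7618) - 69/205*24736/205*(1/35) = 12326/3809 - 1706784/42025*1/35 = 12326/3809 - 1706784/1470875 = 11628864994/5602562875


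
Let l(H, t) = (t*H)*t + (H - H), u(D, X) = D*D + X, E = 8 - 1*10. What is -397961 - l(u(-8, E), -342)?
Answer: -7649729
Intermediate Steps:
E = -2 (E = 8 - 10 = -2)
u(D, X) = X + D² (u(D, X) = D² + X = X + D²)
l(H, t) = H*t² (l(H, t) = (H*t)*t + 0 = H*t² + 0 = H*t²)
-397961 - l(u(-8, E), -342) = -397961 - (-2 + (-8)²)*(-342)² = -397961 - (-2 + 64)*116964 = -397961 - 62*116964 = -397961 - 1*7251768 = -397961 - 7251768 = -7649729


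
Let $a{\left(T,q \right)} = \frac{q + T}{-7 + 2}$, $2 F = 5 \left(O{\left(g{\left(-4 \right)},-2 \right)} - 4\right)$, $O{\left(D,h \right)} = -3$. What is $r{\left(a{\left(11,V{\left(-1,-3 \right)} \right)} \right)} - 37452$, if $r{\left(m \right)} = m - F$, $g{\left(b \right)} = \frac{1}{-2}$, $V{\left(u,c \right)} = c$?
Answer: $- \frac{374361}{10} \approx -37436.0$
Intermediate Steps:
$g{\left(b \right)} = - \frac{1}{2}$
$F = - \frac{35}{2}$ ($F = \frac{5 \left(-3 - 4\right)}{2} = \frac{5 \left(-7\right)}{2} = \frac{1}{2} \left(-35\right) = - \frac{35}{2} \approx -17.5$)
$a{\left(T,q \right)} = - \frac{T}{5} - \frac{q}{5}$ ($a{\left(T,q \right)} = \frac{T + q}{-5} = \left(T + q\right) \left(- \frac{1}{5}\right) = - \frac{T}{5} - \frac{q}{5}$)
$r{\left(m \right)} = \frac{35}{2} + m$ ($r{\left(m \right)} = m - - \frac{35}{2} = m + \frac{35}{2} = \frac{35}{2} + m$)
$r{\left(a{\left(11,V{\left(-1,-3 \right)} \right)} \right)} - 37452 = \left(\frac{35}{2} - \frac{8}{5}\right) - 37452 = \frac{159}{10} - 37452 = - \frac{374361}{10}$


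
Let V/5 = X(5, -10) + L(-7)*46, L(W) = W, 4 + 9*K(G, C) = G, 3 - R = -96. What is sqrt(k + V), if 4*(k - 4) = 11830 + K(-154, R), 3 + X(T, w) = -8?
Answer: sqrt(11629)/3 ≈ 35.946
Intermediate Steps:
R = 99 (R = 3 - 1*(-96) = 3 + 96 = 99)
K(G, C) = -4/9 + G/9
X(T, w) = -11 (X(T, w) = -3 - 8 = -11)
V = -1665 (V = 5*(-11 - 7*46) = 5*(-11 - 322) = 5*(-333) = -1665)
k = 26614/9 (k = 4 + (11830 + (-4/9 + (1/9)*(-154)))/4 = 4 + (11830 + (-4/9 - 154/9))/4 = 4 + (11830 - 158/9)/4 = 4 + (1/4)*(106312/9) = 4 + 26578/9 = 26614/9 ≈ 2957.1)
sqrt(k + V) = sqrt(26614/9 - 1665) = sqrt(11629/9) = sqrt(11629)/3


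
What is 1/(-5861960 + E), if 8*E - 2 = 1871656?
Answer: -4/22512011 ≈ -1.7768e-7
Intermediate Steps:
E = 935829/4 (E = ¼ + (⅛)*1871656 = ¼ + 233957 = 935829/4 ≈ 2.3396e+5)
1/(-5861960 + E) = 1/(-5861960 + 935829/4) = 1/(-22512011/4) = -4/22512011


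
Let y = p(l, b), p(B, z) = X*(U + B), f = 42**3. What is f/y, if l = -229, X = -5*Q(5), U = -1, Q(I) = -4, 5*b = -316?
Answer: -9261/575 ≈ -16.106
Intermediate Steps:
b = -316/5 (b = (1/5)*(-316) = -316/5 ≈ -63.200)
X = 20 (X = -5*(-4) = 20)
f = 74088
p(B, z) = -20 + 20*B (p(B, z) = 20*(-1 + B) = -20 + 20*B)
y = -4600 (y = -20 + 20*(-229) = -20 - 4580 = -4600)
f/y = 74088/(-4600) = 74088*(-1/4600) = -9261/575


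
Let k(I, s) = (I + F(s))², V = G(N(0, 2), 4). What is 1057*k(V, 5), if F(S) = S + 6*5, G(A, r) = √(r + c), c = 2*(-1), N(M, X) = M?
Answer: 1296939 + 73990*√2 ≈ 1.4016e+6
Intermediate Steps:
c = -2
G(A, r) = √(-2 + r) (G(A, r) = √(r - 2) = √(-2 + r))
F(S) = 30 + S (F(S) = S + 30 = 30 + S)
V = √2 (V = √(-2 + 4) = √2 ≈ 1.4142)
k(I, s) = (30 + I + s)² (k(I, s) = (I + (30 + s))² = (30 + I + s)²)
1057*k(V, 5) = 1057*(30 + √2 + 5)² = 1057*(35 + √2)²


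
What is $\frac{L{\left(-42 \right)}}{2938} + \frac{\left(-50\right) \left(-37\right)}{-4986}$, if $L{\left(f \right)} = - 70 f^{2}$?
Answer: $- \frac{155276645}{3662217} \approx -42.4$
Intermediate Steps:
$\frac{L{\left(-42 \right)}}{2938} + \frac{\left(-50\right) \left(-37\right)}{-4986} = \frac{\left(-70\right) \left(-42\right)^{2}}{2938} + \frac{\left(-50\right) \left(-37\right)}{-4986} = \left(-70\right) 1764 \cdot \frac{1}{2938} + 1850 \left(- \frac{1}{4986}\right) = \left(-123480\right) \frac{1}{2938} - \frac{925}{2493} = - \frac{61740}{1469} - \frac{925}{2493} = - \frac{155276645}{3662217}$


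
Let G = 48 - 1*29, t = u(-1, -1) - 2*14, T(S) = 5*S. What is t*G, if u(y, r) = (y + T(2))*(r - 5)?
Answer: -1558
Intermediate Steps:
u(y, r) = (-5 + r)*(10 + y) (u(y, r) = (y + 5*2)*(r - 5) = (y + 10)*(-5 + r) = (10 + y)*(-5 + r) = (-5 + r)*(10 + y))
t = -82 (t = (-50 - 5*(-1) + 10*(-1) - 1*(-1)) - 2*14 = (-50 + 5 - 10 + 1) - 28 = -54 - 28 = -82)
G = 19 (G = 48 - 29 = 19)
t*G = -82*19 = -1558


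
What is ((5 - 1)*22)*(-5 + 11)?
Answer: 528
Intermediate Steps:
((5 - 1)*22)*(-5 + 11) = (4*22)*6 = 88*6 = 528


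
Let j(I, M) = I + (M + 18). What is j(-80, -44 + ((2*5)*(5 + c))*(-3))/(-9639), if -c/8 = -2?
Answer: 736/9639 ≈ 0.076356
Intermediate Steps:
c = 16 (c = -8*(-2) = 16)
j(I, M) = 18 + I + M (j(I, M) = I + (18 + M) = 18 + I + M)
j(-80, -44 + ((2*5)*(5 + c))*(-3))/(-9639) = (18 - 80 + (-44 + ((2*5)*(5 + 16))*(-3)))/(-9639) = (18 - 80 + (-44 + (10*21)*(-3)))*(-1/9639) = (18 - 80 + (-44 + 210*(-3)))*(-1/9639) = (18 - 80 + (-44 - 630))*(-1/9639) = (18 - 80 - 674)*(-1/9639) = -736*(-1/9639) = 736/9639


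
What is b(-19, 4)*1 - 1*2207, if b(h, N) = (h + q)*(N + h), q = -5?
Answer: -1847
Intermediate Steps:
b(h, N) = (-5 + h)*(N + h) (b(h, N) = (h - 5)*(N + h) = (-5 + h)*(N + h))
b(-19, 4)*1 - 1*2207 = ((-19)**2 - 5*4 - 5*(-19) + 4*(-19))*1 - 1*2207 = (361 - 20 + 95 - 76)*1 - 2207 = 360*1 - 2207 = 360 - 2207 = -1847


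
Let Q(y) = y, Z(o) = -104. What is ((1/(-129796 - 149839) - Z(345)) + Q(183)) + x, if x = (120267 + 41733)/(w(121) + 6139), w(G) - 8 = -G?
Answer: 264459485172/842540255 ≈ 313.88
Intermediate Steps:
w(G) = 8 - G
x = 81000/3013 (x = (120267 + 41733)/((8 - 1*121) + 6139) = 162000/((8 - 121) + 6139) = 162000/(-113 + 6139) = 162000/6026 = 162000*(1/6026) = 81000/3013 ≈ 26.884)
((1/(-129796 - 149839) - Z(345)) + Q(183)) + x = ((1/(-129796 - 149839) - 1*(-104)) + 183) + 81000/3013 = ((1/(-279635) + 104) + 183) + 81000/3013 = ((-1/279635 + 104) + 183) + 81000/3013 = (29082039/279635 + 183) + 81000/3013 = 80255244/279635 + 81000/3013 = 264459485172/842540255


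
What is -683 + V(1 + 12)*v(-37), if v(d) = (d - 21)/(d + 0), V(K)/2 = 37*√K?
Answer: -683 + 116*√13 ≈ -264.76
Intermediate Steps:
V(K) = 74*√K (V(K) = 2*(37*√K) = 74*√K)
v(d) = (-21 + d)/d
-683 + V(1 + 12)*v(-37) = -683 + (74*√(1 + 12))*((-21 - 37)/(-37)) = -683 + (74*√13)*(-1/37*(-58)) = -683 + (74*√13)*(58/37) = -683 + 116*√13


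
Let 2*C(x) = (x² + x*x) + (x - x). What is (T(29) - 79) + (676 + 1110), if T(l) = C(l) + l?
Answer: 2577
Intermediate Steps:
C(x) = x² (C(x) = ((x² + x*x) + (x - x))/2 = ((x² + x²) + 0)/2 = (2*x² + 0)/2 = (2*x²)/2 = x²)
T(l) = l + l² (T(l) = l² + l = l + l²)
(T(29) - 79) + (676 + 1110) = (29*(1 + 29) - 79) + (676 + 1110) = (29*30 - 79) + 1786 = (870 - 79) + 1786 = 791 + 1786 = 2577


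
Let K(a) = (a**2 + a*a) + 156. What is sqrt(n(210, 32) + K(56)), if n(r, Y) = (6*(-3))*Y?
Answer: 2*sqrt(1463) ≈ 76.498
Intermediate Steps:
K(a) = 156 + 2*a**2 (K(a) = (a**2 + a**2) + 156 = 2*a**2 + 156 = 156 + 2*a**2)
n(r, Y) = -18*Y
sqrt(n(210, 32) + K(56)) = sqrt(-18*32 + (156 + 2*56**2)) = sqrt(-576 + (156 + 2*3136)) = sqrt(-576 + (156 + 6272)) = sqrt(-576 + 6428) = sqrt(5852) = 2*sqrt(1463)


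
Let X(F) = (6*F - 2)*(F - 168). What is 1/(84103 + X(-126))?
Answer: 1/306955 ≈ 3.2578e-6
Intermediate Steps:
X(F) = (-168 + F)*(-2 + 6*F) (X(F) = (-2 + 6*F)*(-168 + F) = (-168 + F)*(-2 + 6*F))
1/(84103 + X(-126)) = 1/(84103 + (336 - 1010*(-126) + 6*(-126)**2)) = 1/(84103 + (336 + 127260 + 6*15876)) = 1/(84103 + (336 + 127260 + 95256)) = 1/(84103 + 222852) = 1/306955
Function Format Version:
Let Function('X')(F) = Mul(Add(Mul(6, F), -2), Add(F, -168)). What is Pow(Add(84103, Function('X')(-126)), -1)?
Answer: Rational(1, 306955) ≈ 3.2578e-6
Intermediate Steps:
Function('X')(F) = Mul(Add(-168, F), Add(-2, Mul(6, F))) (Function('X')(F) = Mul(Add(-2, Mul(6, F)), Add(-168, F)) = Mul(Add(-168, F), Add(-2, Mul(6, F))))
Pow(Add(84103, Function('X')(-126)), -1) = Pow(Add(84103, Add(336, Mul(-1010, -126), Mul(6, Pow(-126, 2)))), -1) = Pow(Add(84103, Add(336, 127260, Mul(6, 15876))), -1) = Pow(Add(84103, Add(336, 127260, 95256)), -1) = Pow(Add(84103, 222852), -1) = Pow(306955, -1) = Rational(1, 306955)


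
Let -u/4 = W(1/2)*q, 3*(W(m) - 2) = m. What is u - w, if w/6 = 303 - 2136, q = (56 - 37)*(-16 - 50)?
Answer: 21866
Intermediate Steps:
W(m) = 2 + m/3
q = -1254 (q = 19*(-66) = -1254)
u = 10868 (u = -4*(2 + (1/2)/3)*(-1254) = -4*(2 + (1*(½))/3)*(-1254) = -4*(2 + (⅓)*(½))*(-1254) = -4*(2 + ⅙)*(-1254) = -26*(-1254)/3 = -4*(-2717) = 10868)
w = -10998 (w = 6*(303 - 2136) = 6*(-1833) = -10998)
u - w = 10868 - 1*(-10998) = 10868 + 10998 = 21866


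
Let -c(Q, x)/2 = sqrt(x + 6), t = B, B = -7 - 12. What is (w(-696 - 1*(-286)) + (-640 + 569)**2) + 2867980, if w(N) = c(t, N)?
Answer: 2873021 - 4*I*sqrt(101) ≈ 2.873e+6 - 40.2*I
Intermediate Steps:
B = -19
t = -19
c(Q, x) = -2*sqrt(6 + x) (c(Q, x) = -2*sqrt(x + 6) = -2*sqrt(6 + x))
w(N) = -2*sqrt(6 + N)
(w(-696 - 1*(-286)) + (-640 + 569)**2) + 2867980 = (-2*sqrt(6 + (-696 - 1*(-286))) + (-640 + 569)**2) + 2867980 = (-2*sqrt(6 + (-696 + 286)) + (-71)**2) + 2867980 = (-2*sqrt(6 - 410) + 5041) + 2867980 = (-4*I*sqrt(101) + 5041) + 2867980 = (5041 - 4*I*sqrt(101)) + 2867980 = 2873021 - 4*I*sqrt(101)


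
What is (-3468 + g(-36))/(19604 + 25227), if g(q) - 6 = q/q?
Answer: -3461/44831 ≈ -0.077201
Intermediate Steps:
g(q) = 7 (g(q) = 6 + q/q = 6 + 1 = 7)
(-3468 + g(-36))/(19604 + 25227) = (-3468 + 7)/(19604 + 25227) = -3461/44831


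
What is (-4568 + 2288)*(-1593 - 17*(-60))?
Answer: 1306440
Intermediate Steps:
(-4568 + 2288)*(-1593 - 17*(-60)) = -2280*(-1593 + 1020) = -2280*(-573) = 1306440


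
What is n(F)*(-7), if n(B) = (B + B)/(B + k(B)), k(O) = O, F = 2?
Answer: -7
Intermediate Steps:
n(B) = 1 (n(B) = (B + B)/(B + B) = (2*B)/((2*B)) = (2*B)*(1/(2*B)) = 1)
n(F)*(-7) = 1*(-7) = -7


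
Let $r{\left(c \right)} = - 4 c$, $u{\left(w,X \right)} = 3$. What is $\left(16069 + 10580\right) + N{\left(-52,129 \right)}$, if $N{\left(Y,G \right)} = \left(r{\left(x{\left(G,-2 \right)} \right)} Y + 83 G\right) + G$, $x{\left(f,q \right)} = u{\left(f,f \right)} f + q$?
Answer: $117565$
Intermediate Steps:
$x{\left(f,q \right)} = q + 3 f$ ($x{\left(f,q \right)} = 3 f + q = q + 3 f$)
$N{\left(Y,G \right)} = 84 G + Y \left(8 - 12 G\right)$ ($N{\left(Y,G \right)} = \left(- 4 \left(-2 + 3 G\right) Y + 83 G\right) + G = \left(\left(8 - 12 G\right) Y + 83 G\right) + G = \left(Y \left(8 - 12 G\right) + 83 G\right) + G = \left(83 G + Y \left(8 - 12 G\right)\right) + G = 84 G + Y \left(8 - 12 G\right)$)
$\left(16069 + 10580\right) + N{\left(-52,129 \right)} = \left(16069 + 10580\right) + \left(84 \cdot 129 + 4 \left(-52\right) \left(2 - 387\right)\right) = 26649 + \left(10836 + 4 \left(-52\right) \left(2 - 387\right)\right) = 26649 + \left(10836 + 4 \left(-52\right) \left(-385\right)\right) = 26649 + \left(10836 + 80080\right) = 26649 + 90916 = 117565$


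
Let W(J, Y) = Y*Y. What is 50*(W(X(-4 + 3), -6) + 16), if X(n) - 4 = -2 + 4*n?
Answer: 2600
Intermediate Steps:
X(n) = 2 + 4*n (X(n) = 4 + (-2 + 4*n) = 2 + 4*n)
W(J, Y) = Y**2
50*(W(X(-4 + 3), -6) + 16) = 50*((-6)**2 + 16) = 50*(36 + 16) = 50*52 = 2600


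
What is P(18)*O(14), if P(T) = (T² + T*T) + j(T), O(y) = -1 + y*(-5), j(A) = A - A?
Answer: -46008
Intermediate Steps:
j(A) = 0
O(y) = -1 - 5*y
P(T) = 2*T² (P(T) = (T² + T*T) + 0 = (T² + T²) + 0 = 2*T² + 0 = 2*T²)
P(18)*O(14) = (2*18²)*(-1 - 5*14) = (2*324)*(-1 - 70) = 648*(-71) = -46008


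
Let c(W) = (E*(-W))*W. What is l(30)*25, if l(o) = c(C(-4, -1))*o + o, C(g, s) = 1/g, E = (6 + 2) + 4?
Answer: 375/2 ≈ 187.50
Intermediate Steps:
E = 12 (E = 8 + 4 = 12)
c(W) = -12*W² (c(W) = (12*(-W))*W = (-12*W)*W = -12*W²)
l(o) = o/4 (l(o) = (-12*(1/(-4))²)*o + o = (-12*(-¼)²)*o + o = (-12*1/16)*o + o = -3*o/4 + o = o/4)
l(30)*25 = ((¼)*30)*25 = (15/2)*25 = 375/2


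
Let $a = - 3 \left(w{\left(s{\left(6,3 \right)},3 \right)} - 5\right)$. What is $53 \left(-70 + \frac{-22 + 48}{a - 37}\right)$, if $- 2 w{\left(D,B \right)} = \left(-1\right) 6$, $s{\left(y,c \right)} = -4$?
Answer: $- \frac{116388}{31} \approx -3754.5$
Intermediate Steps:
$w{\left(D,B \right)} = 3$ ($w{\left(D,B \right)} = - \frac{\left(-1\right) 6}{2} = \left(- \frac{1}{2}\right) \left(-6\right) = 3$)
$a = 6$ ($a = - 3 \left(3 - 5\right) = \left(-3\right) \left(-2\right) = 6$)
$53 \left(-70 + \frac{-22 + 48}{a - 37}\right) = 53 \left(-70 + \frac{-22 + 48}{6 - 37}\right) = 53 \left(-70 + \frac{26}{-31}\right) = 53 \left(-70 + 26 \left(- \frac{1}{31}\right)\right) = 53 \left(-70 - \frac{26}{31}\right) = 53 \left(- \frac{2196}{31}\right) = - \frac{116388}{31}$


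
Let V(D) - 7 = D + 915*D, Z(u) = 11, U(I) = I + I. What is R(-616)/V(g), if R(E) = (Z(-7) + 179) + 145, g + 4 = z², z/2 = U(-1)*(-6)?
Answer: 335/523959 ≈ 0.00063936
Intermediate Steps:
U(I) = 2*I
z = 24 (z = 2*((2*(-1))*(-6)) = 2*(-2*(-6)) = 2*12 = 24)
g = 572 (g = -4 + 24² = -4 + 576 = 572)
R(E) = 335 (R(E) = (11 + 179) + 145 = 190 + 145 = 335)
V(D) = 7 + 916*D (V(D) = 7 + (D + 915*D) = 7 + 916*D)
R(-616)/V(g) = 335/(7 + 916*572) = 335/(7 + 523952) = 335/523959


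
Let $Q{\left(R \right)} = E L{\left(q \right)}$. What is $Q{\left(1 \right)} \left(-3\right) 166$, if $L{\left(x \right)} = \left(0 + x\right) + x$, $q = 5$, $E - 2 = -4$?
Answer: $9960$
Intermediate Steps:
$E = -2$ ($E = 2 - 4 = -2$)
$L{\left(x \right)} = 2 x$ ($L{\left(x \right)} = x + x = 2 x$)
$Q{\left(R \right)} = -20$ ($Q{\left(R \right)} = - 2 \cdot 2 \cdot 5 = \left(-2\right) 10 = -20$)
$Q{\left(1 \right)} \left(-3\right) 166 = \left(-20\right) \left(-3\right) 166 = 60 \cdot 166 = 9960$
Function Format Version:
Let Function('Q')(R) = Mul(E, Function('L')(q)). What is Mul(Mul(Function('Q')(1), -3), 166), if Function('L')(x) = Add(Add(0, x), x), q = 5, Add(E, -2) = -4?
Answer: 9960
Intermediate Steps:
E = -2 (E = Add(2, -4) = -2)
Function('L')(x) = Mul(2, x) (Function('L')(x) = Add(x, x) = Mul(2, x))
Function('Q')(R) = -20 (Function('Q')(R) = Mul(-2, Mul(2, 5)) = Mul(-2, 10) = -20)
Mul(Mul(Function('Q')(1), -3), 166) = Mul(Mul(-20, -3), 166) = Mul(60, 166) = 9960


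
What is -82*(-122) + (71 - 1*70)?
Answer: 10005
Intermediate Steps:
-82*(-122) + (71 - 1*70) = 10004 + (71 - 70) = 10004 + 1 = 10005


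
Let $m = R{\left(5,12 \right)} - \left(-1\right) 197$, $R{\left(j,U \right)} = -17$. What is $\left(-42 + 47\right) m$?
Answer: $900$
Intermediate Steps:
$m = 180$ ($m = -17 - \left(-1\right) 197 = -17 - -197 = -17 + 197 = 180$)
$\left(-42 + 47\right) m = \left(-42 + 47\right) 180 = 5 \cdot 180 = 900$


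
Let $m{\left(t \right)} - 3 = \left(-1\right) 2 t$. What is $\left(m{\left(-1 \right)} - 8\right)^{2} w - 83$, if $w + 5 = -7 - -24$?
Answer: $25$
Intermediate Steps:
$w = 12$ ($w = -5 - -17 = -5 + \left(-7 + 24\right) = -5 + 17 = 12$)
$m{\left(t \right)} = 3 - 2 t$ ($m{\left(t \right)} = 3 + \left(-1\right) 2 t = 3 - 2 t$)
$\left(m{\left(-1 \right)} - 8\right)^{2} w - 83 = \left(\left(3 - -2\right) - 8\right)^{2} \cdot 12 - 83 = \left(\left(3 + 2\right) - 8\right)^{2} \cdot 12 - 83 = \left(5 - 8\right)^{2} \cdot 12 - 83 = \left(-3\right)^{2} \cdot 12 - 83 = 9 \cdot 12 - 83 = 108 - 83 = 25$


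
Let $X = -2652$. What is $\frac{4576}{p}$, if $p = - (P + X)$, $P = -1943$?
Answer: $\frac{4576}{4595} \approx 0.99586$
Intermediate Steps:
$p = 4595$ ($p = - (-1943 - 2652) = \left(-1\right) \left(-4595\right) = 4595$)
$\frac{4576}{p} = \frac{4576}{4595}$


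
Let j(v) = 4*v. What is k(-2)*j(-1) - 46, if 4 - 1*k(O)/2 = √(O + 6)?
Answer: -62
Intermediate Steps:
k(O) = 8 - 2*√(6 + O) (k(O) = 8 - 2*√(O + 6) = 8 - 2*√(6 + O))
k(-2)*j(-1) - 46 = (8 - 2*√(6 - 2))*(4*(-1)) - 46 = (8 - 2*√4)*(-4) - 46 = (8 - 2*2)*(-4) - 46 = (8 - 4)*(-4) - 46 = 4*(-4) - 46 = -16 - 46 = -62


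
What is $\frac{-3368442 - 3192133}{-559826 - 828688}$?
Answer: $\frac{6560575}{1388514} \approx 4.7249$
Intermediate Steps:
$\frac{-3368442 - 3192133}{-559826 - 828688} = - \frac{6560575}{-1388514} = \left(-6560575\right) \left(- \frac{1}{1388514}\right) = \frac{6560575}{1388514}$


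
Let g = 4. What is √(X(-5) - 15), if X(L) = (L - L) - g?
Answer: I*√19 ≈ 4.3589*I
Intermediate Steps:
X(L) = -4 (X(L) = (L - L) - 1*4 = 0 - 4 = -4)
√(X(-5) - 15) = √(-4 - 15) = √(-19) = I*√19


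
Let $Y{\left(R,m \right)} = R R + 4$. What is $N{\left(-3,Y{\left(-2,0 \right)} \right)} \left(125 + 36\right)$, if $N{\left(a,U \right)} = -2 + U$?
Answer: $966$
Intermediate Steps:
$Y{\left(R,m \right)} = 4 + R^{2}$ ($Y{\left(R,m \right)} = R^{2} + 4 = 4 + R^{2}$)
$N{\left(-3,Y{\left(-2,0 \right)} \right)} \left(125 + 36\right) = \left(-2 + \left(4 + \left(-2\right)^{2}\right)\right) \left(125 + 36\right) = \left(-2 + \left(4 + 4\right)\right) 161 = \left(-2 + 8\right) 161 = 6 \cdot 161 = 966$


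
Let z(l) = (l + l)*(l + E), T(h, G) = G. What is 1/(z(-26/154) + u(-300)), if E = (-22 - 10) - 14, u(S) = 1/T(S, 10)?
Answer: 59290/930229 ≈ 0.063737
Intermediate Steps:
u(S) = ⅒ (u(S) = 1/10 = ⅒)
E = -46 (E = -32 - 14 = -46)
z(l) = 2*l*(-46 + l) (z(l) = (l + l)*(l - 46) = (2*l)*(-46 + l) = 2*l*(-46 + l))
1/(z(-26/154) + u(-300)) = 1/(2*(-26/154)*(-46 - 26/154) + ⅒) = 1/(2*(-26*1/154)*(-46 - 26*1/154) + ⅒) = 1/(2*(-13/77)*(-46 - 13/77) + ⅒) = 1/(2*(-13/77)*(-3555/77) + ⅒) = 1/(92430/5929 + ⅒) = 1/(930229/59290) = 59290/930229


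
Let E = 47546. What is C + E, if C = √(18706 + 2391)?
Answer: 47546 + 17*√73 ≈ 47691.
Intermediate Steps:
C = 17*√73 (C = √21097 = 17*√73 ≈ 145.25)
C + E = 17*√73 + 47546 = 47546 + 17*√73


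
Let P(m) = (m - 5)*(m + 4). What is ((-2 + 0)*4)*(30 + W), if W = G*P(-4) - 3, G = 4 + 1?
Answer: -216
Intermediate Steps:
P(m) = (-5 + m)*(4 + m)
G = 5
W = -3 (W = 5*(-20 + (-4)² - 1*(-4)) - 3 = 5*(-20 + 16 + 4) - 3 = 5*0 - 3 = 0 - 3 = -3)
((-2 + 0)*4)*(30 + W) = ((-2 + 0)*4)*(30 - 3) = -2*4*27 = -8*27 = -216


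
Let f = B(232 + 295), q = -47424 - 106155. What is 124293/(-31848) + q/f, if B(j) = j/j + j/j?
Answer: -815238763/10616 ≈ -76793.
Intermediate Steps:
q = -153579
B(j) = 2 (B(j) = 1 + 1 = 2)
f = 2
124293/(-31848) + q/f = 124293/(-31848) - 153579/2 = 124293*(-1/31848) - 153579*½ = -41431/10616 - 153579/2 = -815238763/10616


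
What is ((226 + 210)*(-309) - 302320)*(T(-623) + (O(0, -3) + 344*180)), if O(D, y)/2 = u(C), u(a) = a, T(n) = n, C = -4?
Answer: -26785989716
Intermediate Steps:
O(D, y) = -8 (O(D, y) = 2*(-4) = -8)
((226 + 210)*(-309) - 302320)*(T(-623) + (O(0, -3) + 344*180)) = ((226 + 210)*(-309) - 302320)*(-623 + (-8 + 344*180)) = (436*(-309) - 302320)*(-623 + (-8 + 61920)) = (-134724 - 302320)*(-623 + 61912) = -437044*61289 = -26785989716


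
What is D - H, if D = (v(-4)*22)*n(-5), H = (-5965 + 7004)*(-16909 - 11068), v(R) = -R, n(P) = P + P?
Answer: 29067223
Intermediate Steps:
n(P) = 2*P
H = -29068103 (H = 1039*(-27977) = -29068103)
D = -880 (D = (-1*(-4)*22)*(2*(-5)) = (4*22)*(-10) = 88*(-10) = -880)
D - H = -880 - 1*(-29068103) = -880 + 29068103 = 29067223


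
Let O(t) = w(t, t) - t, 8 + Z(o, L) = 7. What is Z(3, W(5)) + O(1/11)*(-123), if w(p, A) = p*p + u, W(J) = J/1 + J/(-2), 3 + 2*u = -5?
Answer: 60641/121 ≈ 501.17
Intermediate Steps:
u = -4 (u = -3/2 + (½)*(-5) = -3/2 - 5/2 = -4)
W(J) = J/2 (W(J) = J*1 + J*(-½) = J - J/2 = J/2)
Z(o, L) = -1 (Z(o, L) = -8 + 7 = -1)
w(p, A) = -4 + p² (w(p, A) = p*p - 4 = p² - 4 = -4 + p²)
O(t) = -4 + t² - t (O(t) = (-4 + t²) - t = -4 + t² - t)
Z(3, W(5)) + O(1/11)*(-123) = -1 + (-4 + (1/11)² - 1/11)*(-123) = -1 + (-4 + (1/11)² - 1*1/11)*(-123) = -1 + (-4 + 1/121 - 1/11)*(-123) = -1 - 494/121*(-123) = -1 + 60762/121 = 60641/121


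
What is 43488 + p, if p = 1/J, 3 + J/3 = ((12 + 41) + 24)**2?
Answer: 773129665/17778 ≈ 43488.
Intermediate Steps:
J = 17778 (J = -9 + 3*((12 + 41) + 24)**2 = -9 + 3*(53 + 24)**2 = -9 + 3*77**2 = -9 + 3*5929 = -9 + 17787 = 17778)
p = 1/17778 ≈ 5.6249e-5
43488 + p = 43488 + 1/17778 = 773129665/17778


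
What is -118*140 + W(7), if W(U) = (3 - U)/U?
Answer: -115644/7 ≈ -16521.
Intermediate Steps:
W(U) = (3 - U)/U
-118*140 + W(7) = -118*140 + (3 - 1*7)/7 = -16520 + (3 - 7)/7 = -16520 + (⅐)*(-4) = -16520 - 4/7 = -115644/7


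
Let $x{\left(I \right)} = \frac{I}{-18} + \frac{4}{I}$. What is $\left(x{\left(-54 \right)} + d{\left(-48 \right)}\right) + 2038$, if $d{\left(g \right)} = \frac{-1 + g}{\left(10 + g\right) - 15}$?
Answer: $\frac{2921888}{1431} \approx 2041.8$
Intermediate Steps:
$d{\left(g \right)} = \frac{-1 + g}{-5 + g}$
$x{\left(I \right)} = \frac{4}{I} - \frac{I}{18}$ ($x{\left(I \right)} = I \left(- \frac{1}{18}\right) + \frac{4}{I} = - \frac{I}{18} + \frac{4}{I} = \frac{4}{I} - \frac{I}{18}$)
$\left(x{\left(-54 \right)} + d{\left(-48 \right)}\right) + 2038 = \left(\left(\frac{4}{-54} - -3\right) + \frac{-1 - 48}{-5 - 48}\right) + 2038 = \left(\left(4 \left(- \frac{1}{54}\right) + 3\right) + \frac{1}{-53} \left(-49\right)\right) + 2038 = \left(\left(- \frac{2}{27} + 3\right) - - \frac{49}{53}\right) + 2038 = \left(\frac{79}{27} + \frac{49}{53}\right) + 2038 = \frac{5510}{1431} + 2038 = \frac{2921888}{1431}$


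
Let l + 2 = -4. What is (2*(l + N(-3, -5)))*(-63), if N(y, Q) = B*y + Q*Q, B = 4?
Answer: -882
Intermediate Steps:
N(y, Q) = Q² + 4*y (N(y, Q) = 4*y + Q*Q = 4*y + Q² = Q² + 4*y)
l = -6 (l = -2 - 4 = -6)
(2*(l + N(-3, -5)))*(-63) = (2*(-6 + ((-5)² + 4*(-3))))*(-63) = (2*(-6 + (25 - 12)))*(-63) = (2*(-6 + 13))*(-63) = (2*7)*(-63) = 14*(-63) = -882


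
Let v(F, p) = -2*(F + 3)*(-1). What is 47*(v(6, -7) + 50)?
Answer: 3196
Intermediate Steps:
v(F, p) = 6 + 2*F (v(F, p) = -2*(3 + F)*(-1) = (-6 - 2*F)*(-1) = 6 + 2*F)
47*(v(6, -7) + 50) = 47*((6 + 2*6) + 50) = 47*((6 + 12) + 50) = 47*(18 + 50) = 47*68 = 3196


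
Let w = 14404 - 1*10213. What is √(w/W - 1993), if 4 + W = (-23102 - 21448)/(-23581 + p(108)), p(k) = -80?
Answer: I*√8405902/46 ≈ 63.028*I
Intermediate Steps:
W = -506/239 (W = -4 + (-23102 - 21448)/(-23581 - 80) = -4 - 44550/(-23661) = -4 - 44550*(-1/23661) = -4 + 450/239 = -506/239 ≈ -2.1172)
w = 4191 (w = 14404 - 10213 = 4191)
√(w/W - 1993) = √(4191/(-506/239) - 1993) = √(4191*(-239/506) - 1993) = √(-91059/46 - 1993) = √(-182737/46) = I*√8405902/46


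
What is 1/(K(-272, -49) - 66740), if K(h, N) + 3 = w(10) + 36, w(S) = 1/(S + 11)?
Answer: -21/1400846 ≈ -1.4991e-5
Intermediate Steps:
w(S) = 1/(11 + S)
K(h, N) = 694/21 (K(h, N) = -3 + (1/(11 + 10) + 36) = -3 + (1/21 + 36) = -3 + 757/21 = 694/21)
1/(K(-272, -49) - 66740) = 1/(694/21 - 66740) = 1/(-1400846/21) = -21/1400846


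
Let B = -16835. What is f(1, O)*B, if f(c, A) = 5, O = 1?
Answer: -84175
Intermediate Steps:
f(1, O)*B = 5*(-16835) = -84175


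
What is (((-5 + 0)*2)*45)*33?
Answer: -14850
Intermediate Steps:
(((-5 + 0)*2)*45)*33 = (-5*2*45)*33 = -10*45*33 = -450*33 = -14850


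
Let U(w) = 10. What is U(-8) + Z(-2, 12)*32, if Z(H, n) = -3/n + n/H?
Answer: -190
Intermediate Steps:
U(-8) + Z(-2, 12)*32 = 10 + (-3/12 + 12/(-2))*32 = 10 + (-3*1/12 + 12*(-½))*32 = 10 + (-¼ - 6)*32 = 10 - 25/4*32 = 10 - 200 = -190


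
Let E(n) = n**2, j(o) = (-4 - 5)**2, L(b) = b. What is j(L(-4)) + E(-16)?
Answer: 337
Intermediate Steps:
j(o) = 81 (j(o) = (-9)**2 = 81)
j(L(-4)) + E(-16) = 81 + (-16)**2 = 81 + 256 = 337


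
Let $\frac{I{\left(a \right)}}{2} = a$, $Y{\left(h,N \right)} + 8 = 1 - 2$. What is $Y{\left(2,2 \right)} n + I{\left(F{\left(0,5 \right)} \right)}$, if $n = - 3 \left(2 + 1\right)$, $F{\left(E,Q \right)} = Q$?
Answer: $91$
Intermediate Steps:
$Y{\left(h,N \right)} = -9$ ($Y{\left(h,N \right)} = -8 + \left(1 - 2\right) = -8 - 1 = -9$)
$n = -9$ ($n = \left(-3\right) 3 = -9$)
$I{\left(a \right)} = 2 a$
$Y{\left(2,2 \right)} n + I{\left(F{\left(0,5 \right)} \right)} = \left(-9\right) \left(-9\right) + 2 \cdot 5 = 81 + 10 = 91$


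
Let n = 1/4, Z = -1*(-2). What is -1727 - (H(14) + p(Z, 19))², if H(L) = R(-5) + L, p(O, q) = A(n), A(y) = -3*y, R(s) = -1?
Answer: -30033/16 ≈ -1877.1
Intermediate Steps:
Z = 2
n = ¼ ≈ 0.25000
p(O, q) = -¾ (p(O, q) = -3*¼ = -¾)
H(L) = -1 + L
-1727 - (H(14) + p(Z, 19))² = -1727 - ((-1 + 14) - ¾)² = -1727 - (13 - ¾)² = -1727 - (49/4)² = -1727 - 1*2401/16 = -1727 - 2401/16 = -30033/16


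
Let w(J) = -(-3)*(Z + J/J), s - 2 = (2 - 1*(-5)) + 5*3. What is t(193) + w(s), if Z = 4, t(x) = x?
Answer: 208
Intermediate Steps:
s = 24 (s = 2 + ((2 - 1*(-5)) + 5*3) = 2 + ((2 + 5) + 15) = 2 + (7 + 15) = 2 + 22 = 24)
w(J) = 15 (w(J) = -(-3)*(4 + J/J) = -(-3)*(4 + 1) = -(-3)*5 = -1*(-15) = 15)
t(193) + w(s) = 193 + 15 = 208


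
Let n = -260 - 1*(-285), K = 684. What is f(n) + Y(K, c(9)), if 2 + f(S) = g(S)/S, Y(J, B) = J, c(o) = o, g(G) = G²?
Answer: 707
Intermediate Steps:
n = 25 (n = -260 + 285 = 25)
f(S) = -2 + S (f(S) = -2 + S²/S = -2 + S)
f(n) + Y(K, c(9)) = (-2 + 25) + 684 = 23 + 684 = 707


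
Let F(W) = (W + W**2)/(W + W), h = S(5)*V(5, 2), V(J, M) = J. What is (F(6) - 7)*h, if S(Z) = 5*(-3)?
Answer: 525/2 ≈ 262.50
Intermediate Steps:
S(Z) = -15
h = -75 (h = -15*5 = -75)
F(W) = (W + W**2)/(2*W) (F(W) = (W + W**2)/((2*W)) = (W + W**2)*(1/(2*W)) = (W + W**2)/(2*W))
(F(6) - 7)*h = ((1/2 + (1/2)*6) - 7)*(-75) = ((1/2 + 3) - 7)*(-75) = (7/2 - 7)*(-75) = -7/2*(-75) = 525/2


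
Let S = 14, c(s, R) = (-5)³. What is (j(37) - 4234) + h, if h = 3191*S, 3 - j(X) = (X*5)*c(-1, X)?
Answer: 63568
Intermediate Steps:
c(s, R) = -125
j(X) = 3 + 625*X (j(X) = 3 - X*5*(-125) = 3 - 5*X*(-125) = 3 - (-625)*X = 3 + 625*X)
h = 44674 (h = 3191*14 = 44674)
(j(37) - 4234) + h = ((3 + 625*37) - 4234) + 44674 = ((3 + 23125) - 4234) + 44674 = (23128 - 4234) + 44674 = 18894 + 44674 = 63568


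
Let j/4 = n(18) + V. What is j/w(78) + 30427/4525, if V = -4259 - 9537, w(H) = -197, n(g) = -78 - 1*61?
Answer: 258217619/891425 ≈ 289.67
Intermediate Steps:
n(g) = -139 (n(g) = -78 - 61 = -139)
V = -13796
j = -55740 (j = 4*(-139 - 13796) = 4*(-13935) = -55740)
j/w(78) + 30427/4525 = -55740/(-197) + 30427/4525 = -55740*(-1/197) + 30427*(1/4525) = 55740/197 + 30427/4525 = 258217619/891425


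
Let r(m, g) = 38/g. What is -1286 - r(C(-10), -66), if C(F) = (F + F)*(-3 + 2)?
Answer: -42419/33 ≈ -1285.4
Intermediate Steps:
C(F) = -2*F (C(F) = (2*F)*(-1) = -2*F)
-1286 - r(C(-10), -66) = -1286 - 38/(-66) = -1286 - 38*(-1)/66 = -1286 - 1*(-19/33) = -1286 + 19/33 = -42419/33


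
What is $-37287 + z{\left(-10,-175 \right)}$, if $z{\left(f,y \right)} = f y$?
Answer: $-35537$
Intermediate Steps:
$-37287 + z{\left(-10,-175 \right)} = -37287 - -1750 = -37287 + 1750 = -35537$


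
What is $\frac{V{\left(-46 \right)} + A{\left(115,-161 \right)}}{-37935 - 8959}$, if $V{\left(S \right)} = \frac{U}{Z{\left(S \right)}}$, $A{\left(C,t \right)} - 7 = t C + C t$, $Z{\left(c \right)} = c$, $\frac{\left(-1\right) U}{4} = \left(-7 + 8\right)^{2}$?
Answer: $\frac{851527}{1078562} \approx 0.7895$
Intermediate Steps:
$U = -4$ ($U = - 4 \left(-7 + 8\right)^{2} = - 4 \cdot 1^{2} = \left(-4\right) 1 = -4$)
$A{\left(C,t \right)} = 7 + 2 C t$ ($A{\left(C,t \right)} = 7 + \left(t C + C t\right) = 7 + \left(C t + C t\right) = 7 + 2 C t$)
$V{\left(S \right)} = - \frac{4}{S}$
$\frac{V{\left(-46 \right)} + A{\left(115,-161 \right)}}{-37935 - 8959} = \frac{- \frac{4}{-46} + \left(7 + 2 \cdot 115 \left(-161\right)\right)}{-37935 - 8959} = \frac{\left(-4\right) \left(- \frac{1}{46}\right) + \left(7 - 37030\right)}{-46894} = \left(\frac{2}{23} - 37023\right) \left(- \frac{1}{46894}\right) = \left(- \frac{851527}{23}\right) \left(- \frac{1}{46894}\right) = \frac{851527}{1078562}$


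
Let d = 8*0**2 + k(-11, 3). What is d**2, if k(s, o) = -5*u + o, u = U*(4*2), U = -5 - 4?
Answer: 131769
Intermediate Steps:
U = -9
u = -72 (u = -36*2 = -9*8 = -72)
k(s, o) = 360 + o (k(s, o) = -5*(-72) + o = 360 + o)
d = 363 (d = 8*0**2 + (360 + 3) = 8*0 + 363 = 0 + 363 = 363)
d**2 = 363**2 = 131769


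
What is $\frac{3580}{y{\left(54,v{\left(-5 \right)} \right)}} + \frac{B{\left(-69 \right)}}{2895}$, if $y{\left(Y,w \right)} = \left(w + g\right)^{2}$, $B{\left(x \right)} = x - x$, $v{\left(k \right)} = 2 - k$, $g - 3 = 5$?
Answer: $\frac{716}{45} \approx 15.911$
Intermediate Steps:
$g = 8$ ($g = 3 + 5 = 8$)
$B{\left(x \right)} = 0$
$y{\left(Y,w \right)} = \left(8 + w\right)^{2}$ ($y{\left(Y,w \right)} = \left(w + 8\right)^{2} = \left(8 + w\right)^{2}$)
$\frac{3580}{y{\left(54,v{\left(-5 \right)} \right)}} + \frac{B{\left(-69 \right)}}{2895} = \frac{3580}{\left(8 + \left(2 - -5\right)\right)^{2}} + \frac{0}{2895} = \frac{3580}{\left(8 + \left(2 + 5\right)\right)^{2}} + 0 \cdot \frac{1}{2895} = \frac{3580}{\left(8 + 7\right)^{2}} + 0 = \frac{3580}{15^{2}} + 0 = \frac{3580}{225} + 0 = 3580 \cdot \frac{1}{225} + 0 = \frac{716}{45} + 0 = \frac{716}{45}$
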